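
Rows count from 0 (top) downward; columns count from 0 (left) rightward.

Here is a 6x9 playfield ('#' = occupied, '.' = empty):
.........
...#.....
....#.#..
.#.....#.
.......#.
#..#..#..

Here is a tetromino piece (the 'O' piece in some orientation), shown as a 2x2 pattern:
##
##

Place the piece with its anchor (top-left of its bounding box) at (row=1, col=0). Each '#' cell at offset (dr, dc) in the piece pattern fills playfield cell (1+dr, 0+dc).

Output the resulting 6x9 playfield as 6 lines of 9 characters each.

Fill (1+0,0+0) = (1,0)
Fill (1+0,0+1) = (1,1)
Fill (1+1,0+0) = (2,0)
Fill (1+1,0+1) = (2,1)

Answer: .........
##.#.....
##..#.#..
.#.....#.
.......#.
#..#..#..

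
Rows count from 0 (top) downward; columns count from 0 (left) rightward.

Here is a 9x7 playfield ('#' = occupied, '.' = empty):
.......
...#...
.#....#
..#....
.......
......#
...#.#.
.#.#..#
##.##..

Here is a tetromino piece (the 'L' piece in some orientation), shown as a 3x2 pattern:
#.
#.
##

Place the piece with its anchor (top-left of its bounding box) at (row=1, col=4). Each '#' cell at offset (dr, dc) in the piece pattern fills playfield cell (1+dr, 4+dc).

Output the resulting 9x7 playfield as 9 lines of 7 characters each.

Fill (1+0,4+0) = (1,4)
Fill (1+1,4+0) = (2,4)
Fill (1+2,4+0) = (3,4)
Fill (1+2,4+1) = (3,5)

Answer: .......
...##..
.#..#.#
..#.##.
.......
......#
...#.#.
.#.#..#
##.##..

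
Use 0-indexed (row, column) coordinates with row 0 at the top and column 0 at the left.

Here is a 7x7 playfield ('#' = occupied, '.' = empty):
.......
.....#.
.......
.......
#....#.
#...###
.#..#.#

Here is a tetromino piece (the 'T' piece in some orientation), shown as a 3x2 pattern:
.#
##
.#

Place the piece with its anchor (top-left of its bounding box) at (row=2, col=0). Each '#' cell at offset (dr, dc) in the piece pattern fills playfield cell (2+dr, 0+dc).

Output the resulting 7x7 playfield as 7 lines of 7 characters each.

Answer: .......
.....#.
.#.....
##.....
##...#.
#...###
.#..#.#

Derivation:
Fill (2+0,0+1) = (2,1)
Fill (2+1,0+0) = (3,0)
Fill (2+1,0+1) = (3,1)
Fill (2+2,0+1) = (4,1)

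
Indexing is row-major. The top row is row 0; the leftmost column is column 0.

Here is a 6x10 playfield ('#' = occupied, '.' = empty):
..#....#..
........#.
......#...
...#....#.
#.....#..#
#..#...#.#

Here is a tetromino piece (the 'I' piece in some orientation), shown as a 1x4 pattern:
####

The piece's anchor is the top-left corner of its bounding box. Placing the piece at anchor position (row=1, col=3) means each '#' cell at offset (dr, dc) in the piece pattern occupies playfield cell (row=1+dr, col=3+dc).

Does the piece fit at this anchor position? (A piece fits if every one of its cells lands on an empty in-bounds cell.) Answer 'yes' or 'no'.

Check each piece cell at anchor (1, 3):
  offset (0,0) -> (1,3): empty -> OK
  offset (0,1) -> (1,4): empty -> OK
  offset (0,2) -> (1,5): empty -> OK
  offset (0,3) -> (1,6): empty -> OK
All cells valid: yes

Answer: yes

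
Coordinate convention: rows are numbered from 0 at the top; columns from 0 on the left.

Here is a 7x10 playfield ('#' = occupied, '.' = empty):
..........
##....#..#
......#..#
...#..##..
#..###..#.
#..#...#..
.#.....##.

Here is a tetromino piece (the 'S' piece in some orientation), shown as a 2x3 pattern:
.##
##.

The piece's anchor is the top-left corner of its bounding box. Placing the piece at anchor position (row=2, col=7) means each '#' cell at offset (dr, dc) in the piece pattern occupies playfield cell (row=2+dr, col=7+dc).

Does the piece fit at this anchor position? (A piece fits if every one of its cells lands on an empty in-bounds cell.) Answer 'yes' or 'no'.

Answer: no

Derivation:
Check each piece cell at anchor (2, 7):
  offset (0,1) -> (2,8): empty -> OK
  offset (0,2) -> (2,9): occupied ('#') -> FAIL
  offset (1,0) -> (3,7): occupied ('#') -> FAIL
  offset (1,1) -> (3,8): empty -> OK
All cells valid: no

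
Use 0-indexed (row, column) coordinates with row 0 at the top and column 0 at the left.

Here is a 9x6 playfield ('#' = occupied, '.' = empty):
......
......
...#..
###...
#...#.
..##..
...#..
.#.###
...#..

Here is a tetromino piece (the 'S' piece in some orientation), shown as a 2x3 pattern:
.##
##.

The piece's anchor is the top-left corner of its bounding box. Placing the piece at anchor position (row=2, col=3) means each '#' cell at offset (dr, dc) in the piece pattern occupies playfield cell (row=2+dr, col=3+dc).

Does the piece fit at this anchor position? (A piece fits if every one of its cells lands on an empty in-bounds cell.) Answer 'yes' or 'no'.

Answer: yes

Derivation:
Check each piece cell at anchor (2, 3):
  offset (0,1) -> (2,4): empty -> OK
  offset (0,2) -> (2,5): empty -> OK
  offset (1,0) -> (3,3): empty -> OK
  offset (1,1) -> (3,4): empty -> OK
All cells valid: yes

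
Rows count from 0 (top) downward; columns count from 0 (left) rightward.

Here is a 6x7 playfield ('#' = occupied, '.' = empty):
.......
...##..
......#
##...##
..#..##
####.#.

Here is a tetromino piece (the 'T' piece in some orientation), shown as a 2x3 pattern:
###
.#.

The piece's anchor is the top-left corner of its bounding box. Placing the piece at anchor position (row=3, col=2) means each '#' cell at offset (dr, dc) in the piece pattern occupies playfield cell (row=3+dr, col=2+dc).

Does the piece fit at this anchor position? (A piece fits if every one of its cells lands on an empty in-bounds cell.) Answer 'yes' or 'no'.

Answer: yes

Derivation:
Check each piece cell at anchor (3, 2):
  offset (0,0) -> (3,2): empty -> OK
  offset (0,1) -> (3,3): empty -> OK
  offset (0,2) -> (3,4): empty -> OK
  offset (1,1) -> (4,3): empty -> OK
All cells valid: yes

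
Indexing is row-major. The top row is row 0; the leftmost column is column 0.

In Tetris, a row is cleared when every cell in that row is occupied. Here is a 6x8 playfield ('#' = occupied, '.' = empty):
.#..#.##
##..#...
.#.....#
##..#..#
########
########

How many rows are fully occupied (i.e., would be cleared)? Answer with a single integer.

Check each row:
  row 0: 4 empty cells -> not full
  row 1: 5 empty cells -> not full
  row 2: 6 empty cells -> not full
  row 3: 4 empty cells -> not full
  row 4: 0 empty cells -> FULL (clear)
  row 5: 0 empty cells -> FULL (clear)
Total rows cleared: 2

Answer: 2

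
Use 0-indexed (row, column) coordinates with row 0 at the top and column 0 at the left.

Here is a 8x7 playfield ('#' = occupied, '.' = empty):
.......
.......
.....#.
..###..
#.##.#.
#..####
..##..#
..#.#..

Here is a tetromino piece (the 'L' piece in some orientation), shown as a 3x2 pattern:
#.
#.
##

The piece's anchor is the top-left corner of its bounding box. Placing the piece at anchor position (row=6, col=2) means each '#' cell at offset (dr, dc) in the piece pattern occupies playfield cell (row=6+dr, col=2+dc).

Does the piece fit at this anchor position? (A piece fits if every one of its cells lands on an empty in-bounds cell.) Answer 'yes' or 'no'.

Answer: no

Derivation:
Check each piece cell at anchor (6, 2):
  offset (0,0) -> (6,2): occupied ('#') -> FAIL
  offset (1,0) -> (7,2): occupied ('#') -> FAIL
  offset (2,0) -> (8,2): out of bounds -> FAIL
  offset (2,1) -> (8,3): out of bounds -> FAIL
All cells valid: no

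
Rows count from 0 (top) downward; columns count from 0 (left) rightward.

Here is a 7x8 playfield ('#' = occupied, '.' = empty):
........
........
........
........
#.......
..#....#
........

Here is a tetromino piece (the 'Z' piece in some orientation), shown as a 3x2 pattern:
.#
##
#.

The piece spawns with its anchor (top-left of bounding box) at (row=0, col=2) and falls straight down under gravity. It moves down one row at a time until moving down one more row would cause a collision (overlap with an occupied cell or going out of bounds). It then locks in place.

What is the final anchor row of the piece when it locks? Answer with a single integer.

Answer: 2

Derivation:
Spawn at (row=0, col=2). Try each row:
  row 0: fits
  row 1: fits
  row 2: fits
  row 3: blocked -> lock at row 2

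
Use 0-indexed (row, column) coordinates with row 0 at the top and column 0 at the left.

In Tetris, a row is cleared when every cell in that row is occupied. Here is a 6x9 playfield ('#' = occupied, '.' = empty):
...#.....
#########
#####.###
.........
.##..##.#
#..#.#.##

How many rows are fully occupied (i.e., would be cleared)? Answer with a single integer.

Answer: 1

Derivation:
Check each row:
  row 0: 8 empty cells -> not full
  row 1: 0 empty cells -> FULL (clear)
  row 2: 1 empty cell -> not full
  row 3: 9 empty cells -> not full
  row 4: 4 empty cells -> not full
  row 5: 4 empty cells -> not full
Total rows cleared: 1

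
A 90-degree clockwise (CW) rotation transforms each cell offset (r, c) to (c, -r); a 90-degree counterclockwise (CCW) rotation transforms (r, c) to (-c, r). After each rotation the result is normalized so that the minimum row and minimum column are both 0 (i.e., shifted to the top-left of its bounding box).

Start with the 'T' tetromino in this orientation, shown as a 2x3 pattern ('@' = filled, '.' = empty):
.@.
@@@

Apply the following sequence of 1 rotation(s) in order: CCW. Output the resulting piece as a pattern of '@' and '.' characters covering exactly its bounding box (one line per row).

Answer: .@
@@
.@

Derivation:
Start:
.@.
@@@
After rotation 1 (CCW):
.@
@@
.@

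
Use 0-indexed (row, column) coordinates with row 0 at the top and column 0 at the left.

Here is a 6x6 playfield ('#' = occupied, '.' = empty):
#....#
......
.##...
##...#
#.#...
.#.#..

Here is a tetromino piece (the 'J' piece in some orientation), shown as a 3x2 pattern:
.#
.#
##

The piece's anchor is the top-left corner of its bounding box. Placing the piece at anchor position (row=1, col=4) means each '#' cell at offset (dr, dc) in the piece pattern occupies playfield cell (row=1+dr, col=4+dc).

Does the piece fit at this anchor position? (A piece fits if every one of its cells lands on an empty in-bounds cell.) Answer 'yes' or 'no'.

Answer: no

Derivation:
Check each piece cell at anchor (1, 4):
  offset (0,1) -> (1,5): empty -> OK
  offset (1,1) -> (2,5): empty -> OK
  offset (2,0) -> (3,4): empty -> OK
  offset (2,1) -> (3,5): occupied ('#') -> FAIL
All cells valid: no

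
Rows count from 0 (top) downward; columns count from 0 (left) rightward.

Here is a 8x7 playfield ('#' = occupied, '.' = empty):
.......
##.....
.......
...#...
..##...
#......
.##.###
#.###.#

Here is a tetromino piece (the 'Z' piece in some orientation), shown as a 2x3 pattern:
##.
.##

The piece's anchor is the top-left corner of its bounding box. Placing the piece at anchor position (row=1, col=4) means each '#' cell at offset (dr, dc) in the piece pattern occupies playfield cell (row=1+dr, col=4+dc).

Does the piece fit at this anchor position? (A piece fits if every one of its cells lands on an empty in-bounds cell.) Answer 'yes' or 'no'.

Answer: yes

Derivation:
Check each piece cell at anchor (1, 4):
  offset (0,0) -> (1,4): empty -> OK
  offset (0,1) -> (1,5): empty -> OK
  offset (1,1) -> (2,5): empty -> OK
  offset (1,2) -> (2,6): empty -> OK
All cells valid: yes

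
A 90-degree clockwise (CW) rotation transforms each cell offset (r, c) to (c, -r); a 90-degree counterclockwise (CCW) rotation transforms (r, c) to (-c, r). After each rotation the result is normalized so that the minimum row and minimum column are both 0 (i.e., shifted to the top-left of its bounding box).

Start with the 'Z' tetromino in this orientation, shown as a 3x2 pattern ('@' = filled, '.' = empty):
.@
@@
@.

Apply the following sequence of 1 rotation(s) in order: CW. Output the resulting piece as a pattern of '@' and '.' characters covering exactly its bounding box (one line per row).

Start:
.@
@@
@.
After rotation 1 (CW):
@@.
.@@

Answer: @@.
.@@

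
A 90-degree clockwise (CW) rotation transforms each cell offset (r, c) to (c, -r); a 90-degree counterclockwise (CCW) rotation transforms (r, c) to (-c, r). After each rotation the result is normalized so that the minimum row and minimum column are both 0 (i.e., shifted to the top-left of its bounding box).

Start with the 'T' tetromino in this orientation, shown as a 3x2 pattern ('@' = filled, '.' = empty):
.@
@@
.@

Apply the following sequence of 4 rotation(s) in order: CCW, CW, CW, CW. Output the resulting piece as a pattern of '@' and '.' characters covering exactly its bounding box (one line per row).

Answer: @.
@@
@.

Derivation:
Start:
.@
@@
.@
After rotation 1 (CCW):
@@@
.@.
After rotation 2 (CW):
.@
@@
.@
After rotation 3 (CW):
.@.
@@@
After rotation 4 (CW):
@.
@@
@.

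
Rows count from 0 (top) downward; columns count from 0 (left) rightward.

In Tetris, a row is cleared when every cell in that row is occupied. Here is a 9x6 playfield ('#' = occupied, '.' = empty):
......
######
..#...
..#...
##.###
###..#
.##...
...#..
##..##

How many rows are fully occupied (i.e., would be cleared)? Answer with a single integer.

Answer: 1

Derivation:
Check each row:
  row 0: 6 empty cells -> not full
  row 1: 0 empty cells -> FULL (clear)
  row 2: 5 empty cells -> not full
  row 3: 5 empty cells -> not full
  row 4: 1 empty cell -> not full
  row 5: 2 empty cells -> not full
  row 6: 4 empty cells -> not full
  row 7: 5 empty cells -> not full
  row 8: 2 empty cells -> not full
Total rows cleared: 1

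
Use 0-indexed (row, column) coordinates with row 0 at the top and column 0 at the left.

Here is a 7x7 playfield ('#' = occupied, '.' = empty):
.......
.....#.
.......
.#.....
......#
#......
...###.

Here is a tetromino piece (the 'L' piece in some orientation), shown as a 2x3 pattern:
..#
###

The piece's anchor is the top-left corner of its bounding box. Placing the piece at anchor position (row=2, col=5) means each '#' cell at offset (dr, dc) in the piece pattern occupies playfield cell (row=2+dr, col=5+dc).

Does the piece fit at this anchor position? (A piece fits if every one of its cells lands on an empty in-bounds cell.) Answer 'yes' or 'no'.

Answer: no

Derivation:
Check each piece cell at anchor (2, 5):
  offset (0,2) -> (2,7): out of bounds -> FAIL
  offset (1,0) -> (3,5): empty -> OK
  offset (1,1) -> (3,6): empty -> OK
  offset (1,2) -> (3,7): out of bounds -> FAIL
All cells valid: no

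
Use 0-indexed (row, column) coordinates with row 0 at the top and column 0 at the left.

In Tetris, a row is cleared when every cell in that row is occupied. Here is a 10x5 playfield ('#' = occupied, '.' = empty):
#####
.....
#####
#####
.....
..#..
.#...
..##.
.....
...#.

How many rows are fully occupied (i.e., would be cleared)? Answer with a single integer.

Check each row:
  row 0: 0 empty cells -> FULL (clear)
  row 1: 5 empty cells -> not full
  row 2: 0 empty cells -> FULL (clear)
  row 3: 0 empty cells -> FULL (clear)
  row 4: 5 empty cells -> not full
  row 5: 4 empty cells -> not full
  row 6: 4 empty cells -> not full
  row 7: 3 empty cells -> not full
  row 8: 5 empty cells -> not full
  row 9: 4 empty cells -> not full
Total rows cleared: 3

Answer: 3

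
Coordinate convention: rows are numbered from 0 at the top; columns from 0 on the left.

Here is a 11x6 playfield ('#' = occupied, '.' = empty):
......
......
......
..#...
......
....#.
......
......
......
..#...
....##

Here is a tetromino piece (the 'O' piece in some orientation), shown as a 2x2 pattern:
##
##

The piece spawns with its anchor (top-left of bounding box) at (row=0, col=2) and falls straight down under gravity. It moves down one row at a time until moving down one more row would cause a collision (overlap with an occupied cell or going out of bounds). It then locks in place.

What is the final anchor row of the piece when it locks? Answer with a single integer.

Answer: 1

Derivation:
Spawn at (row=0, col=2). Try each row:
  row 0: fits
  row 1: fits
  row 2: blocked -> lock at row 1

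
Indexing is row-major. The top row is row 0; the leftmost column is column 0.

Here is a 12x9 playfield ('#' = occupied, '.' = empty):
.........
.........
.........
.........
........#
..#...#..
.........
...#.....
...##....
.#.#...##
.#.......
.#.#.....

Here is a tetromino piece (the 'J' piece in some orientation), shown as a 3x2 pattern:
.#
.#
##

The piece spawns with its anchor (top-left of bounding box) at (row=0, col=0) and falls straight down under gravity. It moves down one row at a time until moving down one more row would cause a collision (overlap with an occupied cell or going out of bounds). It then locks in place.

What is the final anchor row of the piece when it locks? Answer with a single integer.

Spawn at (row=0, col=0). Try each row:
  row 0: fits
  row 1: fits
  row 2: fits
  row 3: fits
  row 4: fits
  row 5: fits
  row 6: fits
  row 7: blocked -> lock at row 6

Answer: 6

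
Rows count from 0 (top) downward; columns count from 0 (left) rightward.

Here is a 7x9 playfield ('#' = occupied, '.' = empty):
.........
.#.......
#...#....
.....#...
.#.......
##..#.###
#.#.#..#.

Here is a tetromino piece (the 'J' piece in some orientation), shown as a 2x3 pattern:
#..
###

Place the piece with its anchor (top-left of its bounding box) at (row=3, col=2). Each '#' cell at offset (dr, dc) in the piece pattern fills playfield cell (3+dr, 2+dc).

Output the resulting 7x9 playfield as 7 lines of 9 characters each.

Fill (3+0,2+0) = (3,2)
Fill (3+1,2+0) = (4,2)
Fill (3+1,2+1) = (4,3)
Fill (3+1,2+2) = (4,4)

Answer: .........
.#.......
#...#....
..#..#...
.####....
##..#.###
#.#.#..#.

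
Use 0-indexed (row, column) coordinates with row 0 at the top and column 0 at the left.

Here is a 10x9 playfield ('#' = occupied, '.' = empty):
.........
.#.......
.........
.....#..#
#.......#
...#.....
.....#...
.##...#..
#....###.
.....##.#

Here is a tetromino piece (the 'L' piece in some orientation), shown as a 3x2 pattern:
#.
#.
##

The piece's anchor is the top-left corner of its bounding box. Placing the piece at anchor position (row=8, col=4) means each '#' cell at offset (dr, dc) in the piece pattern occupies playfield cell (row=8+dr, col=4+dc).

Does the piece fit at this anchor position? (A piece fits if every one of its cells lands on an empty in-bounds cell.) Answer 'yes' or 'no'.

Answer: no

Derivation:
Check each piece cell at anchor (8, 4):
  offset (0,0) -> (8,4): empty -> OK
  offset (1,0) -> (9,4): empty -> OK
  offset (2,0) -> (10,4): out of bounds -> FAIL
  offset (2,1) -> (10,5): out of bounds -> FAIL
All cells valid: no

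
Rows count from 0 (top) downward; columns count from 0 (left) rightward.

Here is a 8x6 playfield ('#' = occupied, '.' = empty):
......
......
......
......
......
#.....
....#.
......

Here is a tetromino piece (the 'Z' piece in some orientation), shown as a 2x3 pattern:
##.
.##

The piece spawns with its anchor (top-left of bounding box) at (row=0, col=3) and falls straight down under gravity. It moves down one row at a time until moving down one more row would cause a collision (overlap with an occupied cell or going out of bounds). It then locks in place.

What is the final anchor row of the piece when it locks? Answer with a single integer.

Spawn at (row=0, col=3). Try each row:
  row 0: fits
  row 1: fits
  row 2: fits
  row 3: fits
  row 4: fits
  row 5: blocked -> lock at row 4

Answer: 4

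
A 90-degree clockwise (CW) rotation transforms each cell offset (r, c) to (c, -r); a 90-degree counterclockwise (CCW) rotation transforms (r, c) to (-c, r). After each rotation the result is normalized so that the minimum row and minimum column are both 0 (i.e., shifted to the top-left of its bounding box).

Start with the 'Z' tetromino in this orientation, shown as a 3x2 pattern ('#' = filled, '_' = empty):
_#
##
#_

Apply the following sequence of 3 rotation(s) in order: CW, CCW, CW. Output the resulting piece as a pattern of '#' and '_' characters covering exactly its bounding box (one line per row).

Answer: ##_
_##

Derivation:
Start:
_#
##
#_
After rotation 1 (CW):
##_
_##
After rotation 2 (CCW):
_#
##
#_
After rotation 3 (CW):
##_
_##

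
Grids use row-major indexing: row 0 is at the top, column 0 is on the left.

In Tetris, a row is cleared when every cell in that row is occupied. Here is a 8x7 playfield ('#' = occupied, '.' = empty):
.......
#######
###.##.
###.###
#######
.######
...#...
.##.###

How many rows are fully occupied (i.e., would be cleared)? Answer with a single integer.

Check each row:
  row 0: 7 empty cells -> not full
  row 1: 0 empty cells -> FULL (clear)
  row 2: 2 empty cells -> not full
  row 3: 1 empty cell -> not full
  row 4: 0 empty cells -> FULL (clear)
  row 5: 1 empty cell -> not full
  row 6: 6 empty cells -> not full
  row 7: 2 empty cells -> not full
Total rows cleared: 2

Answer: 2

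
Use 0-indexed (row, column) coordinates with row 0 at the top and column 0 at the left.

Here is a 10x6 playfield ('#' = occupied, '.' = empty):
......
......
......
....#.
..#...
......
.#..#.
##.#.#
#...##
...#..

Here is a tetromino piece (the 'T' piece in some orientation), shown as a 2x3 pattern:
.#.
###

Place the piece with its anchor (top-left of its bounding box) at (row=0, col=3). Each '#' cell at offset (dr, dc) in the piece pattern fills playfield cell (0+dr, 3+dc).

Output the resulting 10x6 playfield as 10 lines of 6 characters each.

Fill (0+0,3+1) = (0,4)
Fill (0+1,3+0) = (1,3)
Fill (0+1,3+1) = (1,4)
Fill (0+1,3+2) = (1,5)

Answer: ....#.
...###
......
....#.
..#...
......
.#..#.
##.#.#
#...##
...#..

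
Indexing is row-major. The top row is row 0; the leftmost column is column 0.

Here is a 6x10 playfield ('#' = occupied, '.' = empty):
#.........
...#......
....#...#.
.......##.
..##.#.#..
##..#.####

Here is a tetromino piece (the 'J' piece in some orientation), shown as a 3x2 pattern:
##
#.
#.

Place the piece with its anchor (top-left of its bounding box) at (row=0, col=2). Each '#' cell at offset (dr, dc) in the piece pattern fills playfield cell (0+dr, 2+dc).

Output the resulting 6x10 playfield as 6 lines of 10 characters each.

Fill (0+0,2+0) = (0,2)
Fill (0+0,2+1) = (0,3)
Fill (0+1,2+0) = (1,2)
Fill (0+2,2+0) = (2,2)

Answer: #.##......
..##......
..#.#...#.
.......##.
..##.#.#..
##..#.####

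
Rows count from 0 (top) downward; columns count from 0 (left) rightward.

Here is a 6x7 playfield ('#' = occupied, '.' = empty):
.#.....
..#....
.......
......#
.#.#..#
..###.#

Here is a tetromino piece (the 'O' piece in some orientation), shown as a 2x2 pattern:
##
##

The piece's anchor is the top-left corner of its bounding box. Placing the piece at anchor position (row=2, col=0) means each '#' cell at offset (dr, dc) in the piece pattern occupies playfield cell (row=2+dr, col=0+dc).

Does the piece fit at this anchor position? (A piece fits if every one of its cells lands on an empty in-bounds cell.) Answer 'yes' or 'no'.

Answer: yes

Derivation:
Check each piece cell at anchor (2, 0):
  offset (0,0) -> (2,0): empty -> OK
  offset (0,1) -> (2,1): empty -> OK
  offset (1,0) -> (3,0): empty -> OK
  offset (1,1) -> (3,1): empty -> OK
All cells valid: yes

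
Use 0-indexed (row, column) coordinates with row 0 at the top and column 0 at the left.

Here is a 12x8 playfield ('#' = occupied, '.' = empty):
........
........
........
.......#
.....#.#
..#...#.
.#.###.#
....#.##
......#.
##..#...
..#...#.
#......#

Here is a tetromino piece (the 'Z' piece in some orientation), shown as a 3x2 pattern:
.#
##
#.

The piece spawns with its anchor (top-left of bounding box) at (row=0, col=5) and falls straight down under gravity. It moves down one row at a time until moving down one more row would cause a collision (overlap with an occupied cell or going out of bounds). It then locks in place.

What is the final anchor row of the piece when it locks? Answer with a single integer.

Spawn at (row=0, col=5). Try each row:
  row 0: fits
  row 1: fits
  row 2: blocked -> lock at row 1

Answer: 1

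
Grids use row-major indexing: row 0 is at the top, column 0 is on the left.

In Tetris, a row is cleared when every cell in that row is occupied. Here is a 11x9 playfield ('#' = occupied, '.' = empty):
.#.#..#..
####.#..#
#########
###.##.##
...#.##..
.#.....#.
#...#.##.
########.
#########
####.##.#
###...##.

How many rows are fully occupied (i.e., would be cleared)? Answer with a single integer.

Check each row:
  row 0: 6 empty cells -> not full
  row 1: 3 empty cells -> not full
  row 2: 0 empty cells -> FULL (clear)
  row 3: 2 empty cells -> not full
  row 4: 6 empty cells -> not full
  row 5: 7 empty cells -> not full
  row 6: 5 empty cells -> not full
  row 7: 1 empty cell -> not full
  row 8: 0 empty cells -> FULL (clear)
  row 9: 2 empty cells -> not full
  row 10: 4 empty cells -> not full
Total rows cleared: 2

Answer: 2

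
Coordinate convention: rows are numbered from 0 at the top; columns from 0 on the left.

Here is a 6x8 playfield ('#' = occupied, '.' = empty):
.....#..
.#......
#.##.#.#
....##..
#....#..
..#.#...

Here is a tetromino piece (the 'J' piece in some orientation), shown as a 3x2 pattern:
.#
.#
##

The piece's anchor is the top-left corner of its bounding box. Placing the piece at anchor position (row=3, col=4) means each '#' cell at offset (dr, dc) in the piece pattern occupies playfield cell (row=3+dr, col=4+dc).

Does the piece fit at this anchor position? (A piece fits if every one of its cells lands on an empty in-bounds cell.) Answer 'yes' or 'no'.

Answer: no

Derivation:
Check each piece cell at anchor (3, 4):
  offset (0,1) -> (3,5): occupied ('#') -> FAIL
  offset (1,1) -> (4,5): occupied ('#') -> FAIL
  offset (2,0) -> (5,4): occupied ('#') -> FAIL
  offset (2,1) -> (5,5): empty -> OK
All cells valid: no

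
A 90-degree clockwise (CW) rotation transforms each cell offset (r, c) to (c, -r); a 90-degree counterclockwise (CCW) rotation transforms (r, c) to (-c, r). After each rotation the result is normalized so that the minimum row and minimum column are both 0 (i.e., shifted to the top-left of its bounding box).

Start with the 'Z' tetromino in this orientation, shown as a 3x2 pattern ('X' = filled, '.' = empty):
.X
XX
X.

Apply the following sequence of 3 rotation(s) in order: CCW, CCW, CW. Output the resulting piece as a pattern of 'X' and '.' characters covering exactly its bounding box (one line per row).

Start:
.X
XX
X.
After rotation 1 (CCW):
XX.
.XX
After rotation 2 (CCW):
.X
XX
X.
After rotation 3 (CW):
XX.
.XX

Answer: XX.
.XX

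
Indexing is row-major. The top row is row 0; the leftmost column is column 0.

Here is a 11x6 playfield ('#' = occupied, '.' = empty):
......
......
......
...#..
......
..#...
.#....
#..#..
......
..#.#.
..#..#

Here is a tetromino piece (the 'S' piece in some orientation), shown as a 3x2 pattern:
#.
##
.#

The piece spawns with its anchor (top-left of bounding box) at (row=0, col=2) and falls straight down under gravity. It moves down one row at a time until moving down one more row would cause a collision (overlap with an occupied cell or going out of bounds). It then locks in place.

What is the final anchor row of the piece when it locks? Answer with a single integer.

Spawn at (row=0, col=2). Try each row:
  row 0: fits
  row 1: blocked -> lock at row 0

Answer: 0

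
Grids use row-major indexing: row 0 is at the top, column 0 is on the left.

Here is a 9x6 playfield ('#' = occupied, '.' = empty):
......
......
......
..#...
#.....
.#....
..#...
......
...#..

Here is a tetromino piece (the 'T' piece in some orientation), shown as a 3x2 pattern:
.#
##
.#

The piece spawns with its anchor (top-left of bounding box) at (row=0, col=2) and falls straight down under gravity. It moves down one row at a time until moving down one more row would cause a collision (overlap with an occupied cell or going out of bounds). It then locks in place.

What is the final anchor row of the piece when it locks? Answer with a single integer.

Answer: 1

Derivation:
Spawn at (row=0, col=2). Try each row:
  row 0: fits
  row 1: fits
  row 2: blocked -> lock at row 1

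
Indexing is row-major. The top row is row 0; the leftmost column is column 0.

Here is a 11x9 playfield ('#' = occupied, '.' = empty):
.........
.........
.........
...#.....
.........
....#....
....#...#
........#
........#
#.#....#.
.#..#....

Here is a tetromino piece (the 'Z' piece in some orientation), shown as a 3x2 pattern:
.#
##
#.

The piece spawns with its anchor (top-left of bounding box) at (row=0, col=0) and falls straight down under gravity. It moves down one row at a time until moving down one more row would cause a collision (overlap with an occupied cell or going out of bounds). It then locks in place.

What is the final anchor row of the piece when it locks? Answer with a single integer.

Spawn at (row=0, col=0). Try each row:
  row 0: fits
  row 1: fits
  row 2: fits
  row 3: fits
  row 4: fits
  row 5: fits
  row 6: fits
  row 7: blocked -> lock at row 6

Answer: 6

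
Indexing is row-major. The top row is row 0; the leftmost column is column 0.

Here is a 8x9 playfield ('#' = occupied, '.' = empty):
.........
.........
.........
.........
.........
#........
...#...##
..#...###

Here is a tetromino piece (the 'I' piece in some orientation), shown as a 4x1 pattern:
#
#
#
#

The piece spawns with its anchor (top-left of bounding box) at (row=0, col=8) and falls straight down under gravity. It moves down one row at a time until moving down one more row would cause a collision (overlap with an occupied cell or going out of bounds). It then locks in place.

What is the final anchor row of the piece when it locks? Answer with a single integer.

Answer: 2

Derivation:
Spawn at (row=0, col=8). Try each row:
  row 0: fits
  row 1: fits
  row 2: fits
  row 3: blocked -> lock at row 2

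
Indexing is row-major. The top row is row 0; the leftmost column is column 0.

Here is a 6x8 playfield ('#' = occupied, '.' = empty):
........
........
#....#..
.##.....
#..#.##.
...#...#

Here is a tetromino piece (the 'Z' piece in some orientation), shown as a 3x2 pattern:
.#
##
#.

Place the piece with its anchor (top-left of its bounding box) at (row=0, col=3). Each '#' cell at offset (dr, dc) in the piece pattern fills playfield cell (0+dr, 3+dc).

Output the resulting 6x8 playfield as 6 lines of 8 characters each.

Fill (0+0,3+1) = (0,4)
Fill (0+1,3+0) = (1,3)
Fill (0+1,3+1) = (1,4)
Fill (0+2,3+0) = (2,3)

Answer: ....#...
...##...
#..#.#..
.##.....
#..#.##.
...#...#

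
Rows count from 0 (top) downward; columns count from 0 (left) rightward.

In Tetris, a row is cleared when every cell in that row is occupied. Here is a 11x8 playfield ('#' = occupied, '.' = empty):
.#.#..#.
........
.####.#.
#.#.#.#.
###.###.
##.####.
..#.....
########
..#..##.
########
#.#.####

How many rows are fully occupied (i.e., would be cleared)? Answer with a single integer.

Check each row:
  row 0: 5 empty cells -> not full
  row 1: 8 empty cells -> not full
  row 2: 3 empty cells -> not full
  row 3: 4 empty cells -> not full
  row 4: 2 empty cells -> not full
  row 5: 2 empty cells -> not full
  row 6: 7 empty cells -> not full
  row 7: 0 empty cells -> FULL (clear)
  row 8: 5 empty cells -> not full
  row 9: 0 empty cells -> FULL (clear)
  row 10: 2 empty cells -> not full
Total rows cleared: 2

Answer: 2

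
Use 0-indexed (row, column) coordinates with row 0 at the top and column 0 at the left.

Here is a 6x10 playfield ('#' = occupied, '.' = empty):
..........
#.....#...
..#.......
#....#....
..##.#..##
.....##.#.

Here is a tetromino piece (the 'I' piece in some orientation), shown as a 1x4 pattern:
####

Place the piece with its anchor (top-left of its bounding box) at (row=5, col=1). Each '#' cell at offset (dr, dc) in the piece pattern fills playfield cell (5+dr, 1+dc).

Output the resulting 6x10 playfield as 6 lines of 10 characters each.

Answer: ..........
#.....#...
..#.......
#....#....
..##.#..##
.######.#.

Derivation:
Fill (5+0,1+0) = (5,1)
Fill (5+0,1+1) = (5,2)
Fill (5+0,1+2) = (5,3)
Fill (5+0,1+3) = (5,4)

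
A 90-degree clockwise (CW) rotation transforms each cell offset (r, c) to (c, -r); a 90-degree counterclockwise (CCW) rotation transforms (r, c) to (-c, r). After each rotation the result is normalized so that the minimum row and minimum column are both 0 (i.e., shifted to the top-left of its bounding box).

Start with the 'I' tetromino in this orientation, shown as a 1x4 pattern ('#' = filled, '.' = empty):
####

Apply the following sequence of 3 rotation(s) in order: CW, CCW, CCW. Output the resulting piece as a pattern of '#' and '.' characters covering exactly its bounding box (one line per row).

Start:
####
After rotation 1 (CW):
#
#
#
#
After rotation 2 (CCW):
####
After rotation 3 (CCW):
#
#
#
#

Answer: #
#
#
#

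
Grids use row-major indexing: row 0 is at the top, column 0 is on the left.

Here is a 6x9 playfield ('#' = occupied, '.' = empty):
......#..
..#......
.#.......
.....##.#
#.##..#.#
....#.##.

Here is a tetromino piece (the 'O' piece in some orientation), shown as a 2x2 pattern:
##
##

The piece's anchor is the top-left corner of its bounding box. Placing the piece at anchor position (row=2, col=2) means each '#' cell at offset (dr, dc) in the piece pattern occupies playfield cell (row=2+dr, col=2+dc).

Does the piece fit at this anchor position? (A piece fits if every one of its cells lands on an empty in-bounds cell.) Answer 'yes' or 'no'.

Check each piece cell at anchor (2, 2):
  offset (0,0) -> (2,2): empty -> OK
  offset (0,1) -> (2,3): empty -> OK
  offset (1,0) -> (3,2): empty -> OK
  offset (1,1) -> (3,3): empty -> OK
All cells valid: yes

Answer: yes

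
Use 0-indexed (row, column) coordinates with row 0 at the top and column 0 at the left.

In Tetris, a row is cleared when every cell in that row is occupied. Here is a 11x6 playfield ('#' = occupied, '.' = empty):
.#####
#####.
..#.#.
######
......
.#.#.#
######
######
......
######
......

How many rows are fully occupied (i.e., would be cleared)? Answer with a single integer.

Answer: 4

Derivation:
Check each row:
  row 0: 1 empty cell -> not full
  row 1: 1 empty cell -> not full
  row 2: 4 empty cells -> not full
  row 3: 0 empty cells -> FULL (clear)
  row 4: 6 empty cells -> not full
  row 5: 3 empty cells -> not full
  row 6: 0 empty cells -> FULL (clear)
  row 7: 0 empty cells -> FULL (clear)
  row 8: 6 empty cells -> not full
  row 9: 0 empty cells -> FULL (clear)
  row 10: 6 empty cells -> not full
Total rows cleared: 4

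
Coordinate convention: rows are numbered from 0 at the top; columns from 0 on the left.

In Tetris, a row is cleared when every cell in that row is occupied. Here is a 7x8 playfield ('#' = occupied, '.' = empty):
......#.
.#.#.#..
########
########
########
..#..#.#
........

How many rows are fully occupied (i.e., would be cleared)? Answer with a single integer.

Check each row:
  row 0: 7 empty cells -> not full
  row 1: 5 empty cells -> not full
  row 2: 0 empty cells -> FULL (clear)
  row 3: 0 empty cells -> FULL (clear)
  row 4: 0 empty cells -> FULL (clear)
  row 5: 5 empty cells -> not full
  row 6: 8 empty cells -> not full
Total rows cleared: 3

Answer: 3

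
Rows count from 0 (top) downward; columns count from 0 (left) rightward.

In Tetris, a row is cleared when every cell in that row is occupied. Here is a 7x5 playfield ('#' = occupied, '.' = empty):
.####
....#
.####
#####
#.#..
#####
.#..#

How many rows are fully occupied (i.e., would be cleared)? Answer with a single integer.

Answer: 2

Derivation:
Check each row:
  row 0: 1 empty cell -> not full
  row 1: 4 empty cells -> not full
  row 2: 1 empty cell -> not full
  row 3: 0 empty cells -> FULL (clear)
  row 4: 3 empty cells -> not full
  row 5: 0 empty cells -> FULL (clear)
  row 6: 3 empty cells -> not full
Total rows cleared: 2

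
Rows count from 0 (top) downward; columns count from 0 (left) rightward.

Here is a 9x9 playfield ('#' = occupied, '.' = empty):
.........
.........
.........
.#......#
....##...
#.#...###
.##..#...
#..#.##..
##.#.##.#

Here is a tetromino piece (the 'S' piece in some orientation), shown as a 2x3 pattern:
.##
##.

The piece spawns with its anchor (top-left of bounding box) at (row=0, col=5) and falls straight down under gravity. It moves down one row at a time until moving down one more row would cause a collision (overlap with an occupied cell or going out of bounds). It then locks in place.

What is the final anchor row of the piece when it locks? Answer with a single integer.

Answer: 2

Derivation:
Spawn at (row=0, col=5). Try each row:
  row 0: fits
  row 1: fits
  row 2: fits
  row 3: blocked -> lock at row 2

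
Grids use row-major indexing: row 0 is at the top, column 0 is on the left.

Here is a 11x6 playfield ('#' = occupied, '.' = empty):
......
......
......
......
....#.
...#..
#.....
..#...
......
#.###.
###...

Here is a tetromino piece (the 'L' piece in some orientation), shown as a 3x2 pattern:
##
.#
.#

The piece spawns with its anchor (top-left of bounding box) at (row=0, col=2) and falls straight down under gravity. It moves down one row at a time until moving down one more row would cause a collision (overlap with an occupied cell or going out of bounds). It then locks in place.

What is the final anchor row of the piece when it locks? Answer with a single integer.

Answer: 2

Derivation:
Spawn at (row=0, col=2). Try each row:
  row 0: fits
  row 1: fits
  row 2: fits
  row 3: blocked -> lock at row 2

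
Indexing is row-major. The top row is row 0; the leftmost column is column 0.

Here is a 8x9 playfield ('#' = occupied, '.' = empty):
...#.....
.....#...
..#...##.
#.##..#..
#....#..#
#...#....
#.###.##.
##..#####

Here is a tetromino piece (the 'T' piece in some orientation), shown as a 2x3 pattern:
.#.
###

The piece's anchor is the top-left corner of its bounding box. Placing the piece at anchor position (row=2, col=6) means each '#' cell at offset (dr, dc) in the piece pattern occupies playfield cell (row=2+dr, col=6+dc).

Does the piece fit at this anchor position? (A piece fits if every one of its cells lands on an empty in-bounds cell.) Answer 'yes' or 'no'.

Check each piece cell at anchor (2, 6):
  offset (0,1) -> (2,7): occupied ('#') -> FAIL
  offset (1,0) -> (3,6): occupied ('#') -> FAIL
  offset (1,1) -> (3,7): empty -> OK
  offset (1,2) -> (3,8): empty -> OK
All cells valid: no

Answer: no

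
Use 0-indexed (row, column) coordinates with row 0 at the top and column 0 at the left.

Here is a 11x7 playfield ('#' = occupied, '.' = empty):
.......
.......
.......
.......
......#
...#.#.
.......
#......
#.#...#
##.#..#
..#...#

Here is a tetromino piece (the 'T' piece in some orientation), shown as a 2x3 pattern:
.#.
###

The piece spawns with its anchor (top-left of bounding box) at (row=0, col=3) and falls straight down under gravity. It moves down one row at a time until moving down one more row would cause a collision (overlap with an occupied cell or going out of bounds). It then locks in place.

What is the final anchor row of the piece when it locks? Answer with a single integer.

Answer: 3

Derivation:
Spawn at (row=0, col=3). Try each row:
  row 0: fits
  row 1: fits
  row 2: fits
  row 3: fits
  row 4: blocked -> lock at row 3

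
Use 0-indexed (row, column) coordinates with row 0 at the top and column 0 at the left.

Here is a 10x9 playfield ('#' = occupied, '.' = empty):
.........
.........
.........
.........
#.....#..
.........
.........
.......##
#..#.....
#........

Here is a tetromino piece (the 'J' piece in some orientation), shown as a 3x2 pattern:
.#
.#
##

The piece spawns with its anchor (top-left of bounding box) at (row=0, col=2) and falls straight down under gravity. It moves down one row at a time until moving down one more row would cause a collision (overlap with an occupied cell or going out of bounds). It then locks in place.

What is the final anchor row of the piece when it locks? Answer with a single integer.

Answer: 5

Derivation:
Spawn at (row=0, col=2). Try each row:
  row 0: fits
  row 1: fits
  row 2: fits
  row 3: fits
  row 4: fits
  row 5: fits
  row 6: blocked -> lock at row 5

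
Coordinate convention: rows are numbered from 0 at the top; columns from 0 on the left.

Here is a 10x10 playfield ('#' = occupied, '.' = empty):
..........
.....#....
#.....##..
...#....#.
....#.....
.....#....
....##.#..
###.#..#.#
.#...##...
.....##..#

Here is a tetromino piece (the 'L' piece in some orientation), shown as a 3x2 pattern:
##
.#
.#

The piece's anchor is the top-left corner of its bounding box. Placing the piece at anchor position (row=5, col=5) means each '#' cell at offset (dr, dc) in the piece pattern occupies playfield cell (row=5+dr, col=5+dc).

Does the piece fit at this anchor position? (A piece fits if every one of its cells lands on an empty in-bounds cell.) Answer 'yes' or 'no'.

Check each piece cell at anchor (5, 5):
  offset (0,0) -> (5,5): occupied ('#') -> FAIL
  offset (0,1) -> (5,6): empty -> OK
  offset (1,1) -> (6,6): empty -> OK
  offset (2,1) -> (7,6): empty -> OK
All cells valid: no

Answer: no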